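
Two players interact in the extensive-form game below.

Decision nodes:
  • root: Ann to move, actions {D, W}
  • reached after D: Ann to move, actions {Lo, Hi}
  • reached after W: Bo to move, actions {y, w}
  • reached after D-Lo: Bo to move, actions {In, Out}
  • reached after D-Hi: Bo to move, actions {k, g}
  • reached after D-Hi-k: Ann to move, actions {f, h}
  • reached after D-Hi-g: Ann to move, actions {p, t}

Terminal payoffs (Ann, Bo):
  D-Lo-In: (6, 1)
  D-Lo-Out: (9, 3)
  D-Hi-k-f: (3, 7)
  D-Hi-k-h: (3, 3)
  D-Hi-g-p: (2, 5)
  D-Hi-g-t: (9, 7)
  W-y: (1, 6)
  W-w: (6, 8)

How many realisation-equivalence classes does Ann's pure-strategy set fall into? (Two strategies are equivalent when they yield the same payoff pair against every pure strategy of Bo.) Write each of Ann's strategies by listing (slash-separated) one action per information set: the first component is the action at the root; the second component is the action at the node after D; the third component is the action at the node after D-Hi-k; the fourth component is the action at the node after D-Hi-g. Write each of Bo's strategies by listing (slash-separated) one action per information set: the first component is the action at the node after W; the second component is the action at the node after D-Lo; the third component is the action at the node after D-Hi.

Ann has 16 pure strategies: D/Lo/f/p, D/Lo/f/t, D/Lo/h/p, D/Lo/h/t, D/Hi/f/p, D/Hi/f/t, D/Hi/h/p, D/Hi/h/t, W/Lo/f/p, W/Lo/f/t, W/Lo/h/p, W/Lo/h/t, W/Hi/f/p, W/Hi/f/t, W/Hi/h/p, W/Hi/h/t. Columns: y/In/k, y/In/g, y/Out/k, y/Out/g, w/In/k, w/In/g, w/Out/k, w/Out/g.
{D/Lo/f/p, D/Lo/f/t, D/Lo/h/p, D/Lo/h/t} → row (6,1) (6,1) (9,3) (9,3) (6,1) (6,1) (9,3) (9,3)
{D/Hi/f/p} → row (3,7) (2,5) (3,7) (2,5) (3,7) (2,5) (3,7) (2,5)
{D/Hi/f/t} → row (3,7) (9,7) (3,7) (9,7) (3,7) (9,7) (3,7) (9,7)
{D/Hi/h/p} → row (3,3) (2,5) (3,3) (2,5) (3,3) (2,5) (3,3) (2,5)
{D/Hi/h/t} → row (3,3) (9,7) (3,3) (9,7) (3,3) (9,7) (3,3) (9,7)
{W/Lo/f/p, W/Lo/f/t, W/Lo/h/p, W/Lo/h/t, W/Hi/f/p, W/Hi/f/t, W/Hi/h/p, W/Hi/h/t} → row (1,6) (1,6) (1,6) (1,6) (6,8) (6,8) (6,8) (6,8)
That's 6 distinct rows out of 16 strategies.

6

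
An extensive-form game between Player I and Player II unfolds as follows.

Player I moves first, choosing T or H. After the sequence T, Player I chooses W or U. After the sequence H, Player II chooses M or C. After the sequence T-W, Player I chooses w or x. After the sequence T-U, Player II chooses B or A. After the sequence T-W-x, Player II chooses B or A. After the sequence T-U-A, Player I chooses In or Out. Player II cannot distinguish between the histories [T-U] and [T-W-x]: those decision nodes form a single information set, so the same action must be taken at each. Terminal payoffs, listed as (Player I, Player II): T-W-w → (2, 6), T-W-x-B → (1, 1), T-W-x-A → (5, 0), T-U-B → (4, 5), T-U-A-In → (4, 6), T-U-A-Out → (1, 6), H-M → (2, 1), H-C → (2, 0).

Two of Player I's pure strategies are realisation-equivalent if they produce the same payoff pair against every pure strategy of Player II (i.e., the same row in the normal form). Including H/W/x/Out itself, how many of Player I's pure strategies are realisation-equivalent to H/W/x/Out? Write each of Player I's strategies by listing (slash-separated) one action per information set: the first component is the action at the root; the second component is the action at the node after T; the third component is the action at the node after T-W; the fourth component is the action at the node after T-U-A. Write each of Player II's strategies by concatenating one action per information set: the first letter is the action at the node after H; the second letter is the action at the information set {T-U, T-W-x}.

Row for H/W/x/Out (columns MB, MA, CB, CA): (2,1) (2,1) (2,0) (2,0).
Under H/W/x/Out, Player I's choice at the node after T and at the node after T-W and at the node after T-U-A can never be reached regardless of what Player II does, so varying those choices leaves every outcome unchanged.
Holding the reachable choices fixed and varying the unreachable ones freely already gives 2 × 2 × 2 = 8 equivalent strategies.
No other strategy reproduces this row, so those 8 are the full class: H/W/w/In, H/W/w/Out, H/W/x/In, H/W/x/Out, H/U/w/In, H/U/w/Out, H/U/x/In, H/U/x/Out.

8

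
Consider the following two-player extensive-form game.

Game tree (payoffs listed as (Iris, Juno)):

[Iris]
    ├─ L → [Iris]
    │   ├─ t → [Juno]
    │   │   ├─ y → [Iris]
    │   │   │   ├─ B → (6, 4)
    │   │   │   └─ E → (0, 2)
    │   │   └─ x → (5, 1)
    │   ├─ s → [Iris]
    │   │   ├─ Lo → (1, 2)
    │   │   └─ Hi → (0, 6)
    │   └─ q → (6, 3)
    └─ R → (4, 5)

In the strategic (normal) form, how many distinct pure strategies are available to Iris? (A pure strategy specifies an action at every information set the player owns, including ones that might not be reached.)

24

Iris owns the root with actions {L, R} — two choices.
Iris owns the node after L with actions {t, s, q} — three choices.
Iris owns the node after L-s with actions {Lo, Hi} — two choices.
Iris owns the node after L-t-y with actions {B, E} — two choices.
A pure strategy fixes one action at each information set independently, so the count is the product 2 × 3 × 2 × 2 = 24.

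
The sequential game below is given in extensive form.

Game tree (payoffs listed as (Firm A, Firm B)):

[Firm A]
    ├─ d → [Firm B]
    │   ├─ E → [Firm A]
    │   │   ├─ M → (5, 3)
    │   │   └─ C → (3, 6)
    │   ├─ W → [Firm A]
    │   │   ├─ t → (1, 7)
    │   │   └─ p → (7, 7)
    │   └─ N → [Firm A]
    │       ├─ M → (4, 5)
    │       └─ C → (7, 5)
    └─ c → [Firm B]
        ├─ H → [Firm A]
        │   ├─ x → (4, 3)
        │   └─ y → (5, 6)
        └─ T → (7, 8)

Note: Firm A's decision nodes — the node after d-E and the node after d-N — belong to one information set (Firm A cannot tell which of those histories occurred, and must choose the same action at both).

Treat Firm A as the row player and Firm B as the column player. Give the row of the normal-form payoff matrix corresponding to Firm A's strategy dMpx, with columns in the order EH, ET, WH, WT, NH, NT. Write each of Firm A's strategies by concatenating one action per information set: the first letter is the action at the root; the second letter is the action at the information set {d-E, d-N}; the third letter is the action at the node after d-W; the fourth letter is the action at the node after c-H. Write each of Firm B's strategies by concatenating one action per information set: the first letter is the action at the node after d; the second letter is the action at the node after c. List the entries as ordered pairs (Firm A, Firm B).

(5,3) (5,3) (7,7) (7,7) (4,5) (4,5)

vs EH: Firm A plays d → Firm B plays E at [d] → Firm A plays M at [d-E] → (5, 3)
vs ET: Firm A plays d → Firm B plays E at [d] → Firm A plays M at [d-E] → (5, 3)
vs WH: Firm A plays d → Firm B plays W at [d] → Firm A plays p at [d-W] → (7, 7)
vs WT: Firm A plays d → Firm B plays W at [d] → Firm A plays p at [d-W] → (7, 7)
vs NH: Firm A plays d → Firm B plays N at [d] → Firm A plays M at [d-N] → (4, 5)
vs NT: Firm A plays d → Firm B plays N at [d] → Firm A plays M at [d-N] → (4, 5)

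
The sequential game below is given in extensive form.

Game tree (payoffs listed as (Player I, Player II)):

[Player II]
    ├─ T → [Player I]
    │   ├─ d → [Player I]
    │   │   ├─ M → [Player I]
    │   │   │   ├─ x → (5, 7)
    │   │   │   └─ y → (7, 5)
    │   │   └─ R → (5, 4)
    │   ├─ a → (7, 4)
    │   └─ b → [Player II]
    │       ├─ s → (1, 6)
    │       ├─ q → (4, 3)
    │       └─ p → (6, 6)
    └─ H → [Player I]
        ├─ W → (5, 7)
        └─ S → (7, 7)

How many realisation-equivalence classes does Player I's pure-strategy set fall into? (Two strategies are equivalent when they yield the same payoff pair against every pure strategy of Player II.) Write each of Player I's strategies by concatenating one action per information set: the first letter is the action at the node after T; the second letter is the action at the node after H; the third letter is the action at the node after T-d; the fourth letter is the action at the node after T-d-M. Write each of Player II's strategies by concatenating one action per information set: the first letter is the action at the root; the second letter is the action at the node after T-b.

Player I has 24 pure strategies: dWMx, dWMy, dWRx, dWRy, dSMx, dSMy, dSRx, dSRy, aWMx, aWMy, aWRx, aWRy, aSMx, aSMy, aSRx, aSRy, bWMx, bWMy, bWRx, bWRy, bSMx, bSMy, bSRx, bSRy. Columns: Ts, Tq, Tp, Hs, Hq, Hp.
{dWMx} → row (5,7) (5,7) (5,7) (5,7) (5,7) (5,7)
{dWMy} → row (7,5) (7,5) (7,5) (5,7) (5,7) (5,7)
{dWRx, dWRy} → row (5,4) (5,4) (5,4) (5,7) (5,7) (5,7)
{dSMx} → row (5,7) (5,7) (5,7) (7,7) (7,7) (7,7)
{dSMy} → row (7,5) (7,5) (7,5) (7,7) (7,7) (7,7)
{dSRx, dSRy} → row (5,4) (5,4) (5,4) (7,7) (7,7) (7,7)
{aWMx, aWMy, aWRx, aWRy} → row (7,4) (7,4) (7,4) (5,7) (5,7) (5,7)
{aSMx, aSMy, aSRx, aSRy} → row (7,4) (7,4) (7,4) (7,7) (7,7) (7,7)
{bWMx, bWMy, bWRx, bWRy} → row (1,6) (4,3) (6,6) (5,7) (5,7) (5,7)
{bSMx, bSMy, bSRx, bSRy} → row (1,6) (4,3) (6,6) (7,7) (7,7) (7,7)
That's 10 distinct rows out of 24 strategies.

10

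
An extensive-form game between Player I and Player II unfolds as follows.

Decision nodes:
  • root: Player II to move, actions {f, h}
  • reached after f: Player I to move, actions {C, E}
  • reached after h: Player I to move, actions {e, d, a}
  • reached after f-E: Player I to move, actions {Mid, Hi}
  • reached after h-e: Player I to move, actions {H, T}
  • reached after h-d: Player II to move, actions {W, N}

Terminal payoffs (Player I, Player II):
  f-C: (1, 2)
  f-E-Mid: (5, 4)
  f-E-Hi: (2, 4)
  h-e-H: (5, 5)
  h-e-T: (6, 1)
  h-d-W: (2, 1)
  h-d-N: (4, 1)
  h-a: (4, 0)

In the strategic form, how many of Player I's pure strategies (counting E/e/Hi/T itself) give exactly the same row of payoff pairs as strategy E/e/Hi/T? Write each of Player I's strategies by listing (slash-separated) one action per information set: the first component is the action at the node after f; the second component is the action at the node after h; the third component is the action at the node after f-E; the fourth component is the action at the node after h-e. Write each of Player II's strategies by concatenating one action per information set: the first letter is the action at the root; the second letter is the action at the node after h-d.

Row for E/e/Hi/T (columns fW, fN, hW, hN): (2,4) (2,4) (6,1) (6,1).
Every one of Player I's information sets is on the play path for some reply by Player II when Player I follows E/e/Hi/T.
Changing the action at any of them therefore changes at least one column, so only E/e/Hi/T itself gives this row.

1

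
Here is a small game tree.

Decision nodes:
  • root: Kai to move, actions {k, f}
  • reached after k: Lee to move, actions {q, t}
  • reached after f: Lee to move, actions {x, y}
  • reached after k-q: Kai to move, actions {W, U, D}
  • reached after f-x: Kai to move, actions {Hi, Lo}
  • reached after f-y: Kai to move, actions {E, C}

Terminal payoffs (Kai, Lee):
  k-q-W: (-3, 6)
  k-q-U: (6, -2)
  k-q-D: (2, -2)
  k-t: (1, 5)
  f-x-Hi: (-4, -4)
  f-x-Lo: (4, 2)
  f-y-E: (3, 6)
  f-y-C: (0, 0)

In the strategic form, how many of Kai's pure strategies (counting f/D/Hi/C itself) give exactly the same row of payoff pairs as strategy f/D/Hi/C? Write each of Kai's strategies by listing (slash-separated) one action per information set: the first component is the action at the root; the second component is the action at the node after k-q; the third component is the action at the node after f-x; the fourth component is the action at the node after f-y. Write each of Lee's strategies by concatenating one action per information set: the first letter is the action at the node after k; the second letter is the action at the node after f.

3

Row for f/D/Hi/C (columns qx, qy, tx, ty): (-4,-4) (0,0) (-4,-4) (0,0).
Under f/D/Hi/C, Kai's choice at the node after k-q can never be reached regardless of what Lee does, so varying those choices leaves every outcome unchanged.
Holding the reachable choices fixed and varying the unreachable one freely already gives 3 equivalent strategies.
No other strategy reproduces this row, so those 3 are the full class: f/W/Hi/C, f/U/Hi/C, f/D/Hi/C.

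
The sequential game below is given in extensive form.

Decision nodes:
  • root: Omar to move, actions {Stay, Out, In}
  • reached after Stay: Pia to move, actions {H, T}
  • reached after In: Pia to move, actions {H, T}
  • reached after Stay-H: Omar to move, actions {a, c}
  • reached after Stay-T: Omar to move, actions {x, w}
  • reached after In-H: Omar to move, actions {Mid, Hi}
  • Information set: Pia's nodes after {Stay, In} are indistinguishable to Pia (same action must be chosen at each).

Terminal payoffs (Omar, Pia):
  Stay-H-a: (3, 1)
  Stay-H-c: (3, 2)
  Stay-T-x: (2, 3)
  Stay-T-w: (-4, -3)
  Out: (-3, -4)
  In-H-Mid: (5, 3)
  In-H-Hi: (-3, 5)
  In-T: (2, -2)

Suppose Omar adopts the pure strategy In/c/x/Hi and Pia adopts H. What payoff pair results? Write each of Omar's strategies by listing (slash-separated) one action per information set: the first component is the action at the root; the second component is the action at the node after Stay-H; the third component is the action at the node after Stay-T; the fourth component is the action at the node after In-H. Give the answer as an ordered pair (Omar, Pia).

Trace the play path from the root:
  Omar plays In
  Pia plays H at [In]
  Omar plays Hi at [In-H]
→ terminal payoff (-3, 5).
(Omar's choice at the node after Stay-H is never reached on this path, so it doesn't affect the outcome.)

(-3, 5)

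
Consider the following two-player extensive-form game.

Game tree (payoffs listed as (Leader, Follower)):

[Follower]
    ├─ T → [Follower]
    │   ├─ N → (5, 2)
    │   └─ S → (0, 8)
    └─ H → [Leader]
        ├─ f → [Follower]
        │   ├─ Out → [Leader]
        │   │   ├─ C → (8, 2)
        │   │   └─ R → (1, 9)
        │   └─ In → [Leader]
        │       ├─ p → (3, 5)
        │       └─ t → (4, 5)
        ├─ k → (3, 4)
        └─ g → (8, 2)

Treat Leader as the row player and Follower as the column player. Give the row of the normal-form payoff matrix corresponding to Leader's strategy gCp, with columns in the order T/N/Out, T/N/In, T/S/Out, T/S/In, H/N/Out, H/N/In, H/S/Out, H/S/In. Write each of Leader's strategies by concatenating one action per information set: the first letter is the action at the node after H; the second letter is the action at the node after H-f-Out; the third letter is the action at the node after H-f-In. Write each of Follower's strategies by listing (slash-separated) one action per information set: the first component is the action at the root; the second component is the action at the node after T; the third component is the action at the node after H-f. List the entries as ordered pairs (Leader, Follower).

(5,2) (5,2) (0,8) (0,8) (8,2) (8,2) (8,2) (8,2)

vs T/N/Out: Follower plays T → Follower plays N at [T] → (5, 2)
vs T/N/In: Follower plays T → Follower plays N at [T] → (5, 2)
vs T/S/Out: Follower plays T → Follower plays S at [T] → (0, 8)
vs T/S/In: Follower plays T → Follower plays S at [T] → (0, 8)
vs H/N/Out: Follower plays H → Leader plays g at [H] → (8, 2)
vs H/N/In: Follower plays H → Leader plays g at [H] → (8, 2)
vs H/S/Out: Follower plays H → Leader plays g at [H] → (8, 2)
vs H/S/In: Follower plays H → Leader plays g at [H] → (8, 2)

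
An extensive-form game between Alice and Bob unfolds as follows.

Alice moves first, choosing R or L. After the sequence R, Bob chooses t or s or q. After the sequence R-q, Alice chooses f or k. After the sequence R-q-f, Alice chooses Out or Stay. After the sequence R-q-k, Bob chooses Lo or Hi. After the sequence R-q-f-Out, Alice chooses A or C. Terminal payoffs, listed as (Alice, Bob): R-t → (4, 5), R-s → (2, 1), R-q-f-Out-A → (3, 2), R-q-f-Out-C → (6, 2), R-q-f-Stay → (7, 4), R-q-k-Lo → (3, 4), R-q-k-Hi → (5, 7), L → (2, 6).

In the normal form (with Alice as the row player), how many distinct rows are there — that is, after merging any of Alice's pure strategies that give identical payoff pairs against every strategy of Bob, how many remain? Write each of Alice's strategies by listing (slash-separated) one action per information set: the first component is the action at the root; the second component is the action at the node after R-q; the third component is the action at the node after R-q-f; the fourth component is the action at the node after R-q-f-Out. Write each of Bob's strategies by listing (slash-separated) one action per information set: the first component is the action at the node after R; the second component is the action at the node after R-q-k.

Alice has 16 pure strategies: R/f/Out/A, R/f/Out/C, R/f/Stay/A, R/f/Stay/C, R/k/Out/A, R/k/Out/C, R/k/Stay/A, R/k/Stay/C, L/f/Out/A, L/f/Out/C, L/f/Stay/A, L/f/Stay/C, L/k/Out/A, L/k/Out/C, L/k/Stay/A, L/k/Stay/C. Columns: t/Lo, t/Hi, s/Lo, s/Hi, q/Lo, q/Hi.
{R/f/Out/A} → row (4,5) (4,5) (2,1) (2,1) (3,2) (3,2)
{R/f/Out/C} → row (4,5) (4,5) (2,1) (2,1) (6,2) (6,2)
{R/f/Stay/A, R/f/Stay/C} → row (4,5) (4,5) (2,1) (2,1) (7,4) (7,4)
{R/k/Out/A, R/k/Out/C, R/k/Stay/A, R/k/Stay/C} → row (4,5) (4,5) (2,1) (2,1) (3,4) (5,7)
{L/f/Out/A, L/f/Out/C, L/f/Stay/A, L/f/Stay/C, L/k/Out/A, L/k/Out/C, L/k/Stay/A, L/k/Stay/C} → row (2,6) (2,6) (2,6) (2,6) (2,6) (2,6)
That's 5 distinct rows out of 16 strategies.

5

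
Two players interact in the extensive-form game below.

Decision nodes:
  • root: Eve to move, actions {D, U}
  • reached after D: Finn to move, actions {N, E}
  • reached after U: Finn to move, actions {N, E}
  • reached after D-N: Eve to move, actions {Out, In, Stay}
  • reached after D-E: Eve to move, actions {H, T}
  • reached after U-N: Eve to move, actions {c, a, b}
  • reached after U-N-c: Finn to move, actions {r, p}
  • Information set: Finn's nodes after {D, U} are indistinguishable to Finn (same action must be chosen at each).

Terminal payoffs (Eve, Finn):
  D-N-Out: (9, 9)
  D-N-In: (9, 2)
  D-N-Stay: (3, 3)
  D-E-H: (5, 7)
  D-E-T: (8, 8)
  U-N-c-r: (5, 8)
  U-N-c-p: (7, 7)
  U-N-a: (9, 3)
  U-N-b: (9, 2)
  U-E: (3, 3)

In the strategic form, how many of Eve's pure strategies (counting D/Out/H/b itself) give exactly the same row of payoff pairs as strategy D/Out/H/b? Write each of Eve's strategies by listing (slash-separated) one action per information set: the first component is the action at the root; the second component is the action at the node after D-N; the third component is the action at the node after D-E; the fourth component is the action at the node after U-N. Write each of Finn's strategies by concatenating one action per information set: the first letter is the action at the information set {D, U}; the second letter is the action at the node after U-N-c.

3

Row for D/Out/H/b (columns Nr, Np, Er, Ep): (9,9) (9,9) (5,7) (5,7).
Under D/Out/H/b, Eve's choice at the node after U-N can never be reached regardless of what Finn does, so varying those choices leaves every outcome unchanged.
Holding the reachable choices fixed and varying the unreachable one freely already gives 3 equivalent strategies.
No other strategy reproduces this row, so those 3 are the full class: D/Out/H/c, D/Out/H/a, D/Out/H/b.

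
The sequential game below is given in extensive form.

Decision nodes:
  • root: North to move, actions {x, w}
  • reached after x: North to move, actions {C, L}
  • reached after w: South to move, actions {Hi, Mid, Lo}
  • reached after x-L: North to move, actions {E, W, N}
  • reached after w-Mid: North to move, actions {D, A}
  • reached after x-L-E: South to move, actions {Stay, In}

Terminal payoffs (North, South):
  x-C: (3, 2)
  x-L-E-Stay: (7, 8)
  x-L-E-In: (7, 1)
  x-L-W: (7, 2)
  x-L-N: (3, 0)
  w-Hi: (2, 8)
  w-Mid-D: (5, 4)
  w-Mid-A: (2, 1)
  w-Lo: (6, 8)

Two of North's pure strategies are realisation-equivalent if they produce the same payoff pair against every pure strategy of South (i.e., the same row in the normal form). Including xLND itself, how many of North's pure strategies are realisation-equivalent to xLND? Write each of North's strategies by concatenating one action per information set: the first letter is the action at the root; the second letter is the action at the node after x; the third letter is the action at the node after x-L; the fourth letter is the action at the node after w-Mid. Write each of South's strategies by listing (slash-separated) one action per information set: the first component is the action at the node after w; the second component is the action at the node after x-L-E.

2

Row for xLND (columns Hi/Stay, Hi/In, Mid/Stay, Mid/In, Lo/Stay, Lo/In): (3,0) (3,0) (3,0) (3,0) (3,0) (3,0).
Under xLND, North's choice at the node after w-Mid can never be reached regardless of what South does, so varying those choices leaves every outcome unchanged.
Holding the reachable choices fixed and varying the unreachable one freely already gives 2 equivalent strategies.
No other strategy reproduces this row, so those 2 are the full class: xLND, xLNA.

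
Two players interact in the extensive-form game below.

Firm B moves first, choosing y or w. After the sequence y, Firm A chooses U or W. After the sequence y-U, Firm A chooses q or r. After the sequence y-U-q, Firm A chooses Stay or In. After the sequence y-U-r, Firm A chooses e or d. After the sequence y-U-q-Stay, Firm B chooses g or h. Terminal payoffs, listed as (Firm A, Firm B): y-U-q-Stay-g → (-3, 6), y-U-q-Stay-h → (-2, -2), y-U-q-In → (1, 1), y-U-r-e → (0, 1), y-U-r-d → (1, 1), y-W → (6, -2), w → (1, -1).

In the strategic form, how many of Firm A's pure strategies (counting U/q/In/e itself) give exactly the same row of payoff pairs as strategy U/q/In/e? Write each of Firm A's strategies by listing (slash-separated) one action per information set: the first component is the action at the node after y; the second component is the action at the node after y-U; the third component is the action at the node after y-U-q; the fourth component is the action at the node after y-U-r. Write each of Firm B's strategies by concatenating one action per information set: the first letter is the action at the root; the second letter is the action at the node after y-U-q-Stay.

4

Row for U/q/In/e (columns yg, yh, wg, wh): (1,1) (1,1) (1,-1) (1,-1).
Under U/q/In/e, Firm A's choice at the node after y-U-r can never be reached regardless of what Firm B does, so varying those choices leaves every outcome unchanged.
Holding the reachable choices fixed and varying the unreachable one freely already gives 2 equivalent strategies.
Checking the remaining rows, U/r/Stay/d, U/r/In/d also happen to give the same payoffs in every column, bringing the total to 4: U/q/In/e, U/q/In/d, U/r/Stay/d, U/r/In/d.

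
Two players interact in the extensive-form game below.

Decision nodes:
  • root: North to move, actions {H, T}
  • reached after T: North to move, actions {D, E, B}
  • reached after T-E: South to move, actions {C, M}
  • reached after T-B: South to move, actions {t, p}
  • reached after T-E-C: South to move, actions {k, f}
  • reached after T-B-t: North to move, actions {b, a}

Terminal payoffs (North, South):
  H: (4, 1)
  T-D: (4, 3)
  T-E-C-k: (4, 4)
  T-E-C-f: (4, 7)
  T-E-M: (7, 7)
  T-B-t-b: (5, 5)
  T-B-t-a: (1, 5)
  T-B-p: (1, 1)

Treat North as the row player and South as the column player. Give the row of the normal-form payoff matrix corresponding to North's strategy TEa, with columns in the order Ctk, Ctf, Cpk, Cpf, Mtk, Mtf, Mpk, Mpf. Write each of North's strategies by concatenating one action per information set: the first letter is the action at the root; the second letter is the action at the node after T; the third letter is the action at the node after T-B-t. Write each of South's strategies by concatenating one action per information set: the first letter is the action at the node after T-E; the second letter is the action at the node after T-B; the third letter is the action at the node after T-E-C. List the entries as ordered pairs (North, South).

(4,4) (4,7) (4,4) (4,7) (7,7) (7,7) (7,7) (7,7)

vs Ctk: North plays T → North plays E at [T] → South plays C at [T-E] → South plays k at [T-E-C] → (4, 4)
vs Ctf: North plays T → North plays E at [T] → South plays C at [T-E] → South plays f at [T-E-C] → (4, 7)
vs Cpk: North plays T → North plays E at [T] → South plays C at [T-E] → South plays k at [T-E-C] → (4, 4)
vs Cpf: North plays T → North plays E at [T] → South plays C at [T-E] → South plays f at [T-E-C] → (4, 7)
vs Mtk: North plays T → North plays E at [T] → South plays M at [T-E] → (7, 7)
vs Mtf: North plays T → North plays E at [T] → South plays M at [T-E] → (7, 7)
vs Mpk: North plays T → North plays E at [T] → South plays M at [T-E] → (7, 7)
vs Mpf: North plays T → North plays E at [T] → South plays M at [T-E] → (7, 7)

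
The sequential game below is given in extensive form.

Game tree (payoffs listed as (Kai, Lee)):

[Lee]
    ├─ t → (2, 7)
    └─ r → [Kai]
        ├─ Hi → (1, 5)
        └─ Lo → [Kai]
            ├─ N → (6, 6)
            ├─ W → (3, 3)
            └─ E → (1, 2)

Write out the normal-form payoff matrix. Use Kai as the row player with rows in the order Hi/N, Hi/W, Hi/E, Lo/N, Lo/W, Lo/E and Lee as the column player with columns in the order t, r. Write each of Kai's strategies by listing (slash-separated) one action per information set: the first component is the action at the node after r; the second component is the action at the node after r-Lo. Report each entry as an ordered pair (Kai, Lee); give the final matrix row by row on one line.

Hi/N: (2,7) (1,5) | Hi/W: (2,7) (1,5) | Hi/E: (2,7) (1,5) | Lo/N: (2,7) (6,6) | Lo/W: (2,7) (3,3) | Lo/E: (2,7) (1,2)

Row Hi/N: t→(2,7), r→(1,5)
Row Hi/W: t→(2,7), r→(1,5)
Row Hi/E: t→(2,7), r→(1,5)
Row Lo/N: t→(2,7), r→(6,6)
Row Lo/W: t→(2,7), r→(3,3)
Row Lo/E: t→(2,7), r→(1,2)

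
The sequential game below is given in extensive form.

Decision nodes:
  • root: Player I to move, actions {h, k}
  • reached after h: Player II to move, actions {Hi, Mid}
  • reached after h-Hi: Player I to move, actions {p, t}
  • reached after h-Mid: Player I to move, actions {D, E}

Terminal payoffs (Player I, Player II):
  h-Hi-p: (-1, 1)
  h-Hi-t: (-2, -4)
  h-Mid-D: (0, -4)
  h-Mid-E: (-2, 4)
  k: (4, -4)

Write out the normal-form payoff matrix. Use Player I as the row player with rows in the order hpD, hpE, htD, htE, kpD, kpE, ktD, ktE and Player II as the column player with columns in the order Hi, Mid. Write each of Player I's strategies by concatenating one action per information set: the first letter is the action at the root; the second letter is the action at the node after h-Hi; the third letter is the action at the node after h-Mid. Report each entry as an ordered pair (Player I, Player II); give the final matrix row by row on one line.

hpD: (-1,1) (0,-4) | hpE: (-1,1) (-2,4) | htD: (-2,-4) (0,-4) | htE: (-2,-4) (-2,4) | kpD: (4,-4) (4,-4) | kpE: (4,-4) (4,-4) | ktD: (4,-4) (4,-4) | ktE: (4,-4) (4,-4)

Row hpD: Hi→(-1,1), Mid→(0,-4)
Row hpE: Hi→(-1,1), Mid→(-2,4)
Row htD: Hi→(-2,-4), Mid→(0,-4)
Row htE: Hi→(-2,-4), Mid→(-2,4)
Row kpD: Hi→(4,-4), Mid→(4,-4)
Row kpE: Hi→(4,-4), Mid→(4,-4)
Row ktD: Hi→(4,-4), Mid→(4,-4)
Row ktE: Hi→(4,-4), Mid→(4,-4)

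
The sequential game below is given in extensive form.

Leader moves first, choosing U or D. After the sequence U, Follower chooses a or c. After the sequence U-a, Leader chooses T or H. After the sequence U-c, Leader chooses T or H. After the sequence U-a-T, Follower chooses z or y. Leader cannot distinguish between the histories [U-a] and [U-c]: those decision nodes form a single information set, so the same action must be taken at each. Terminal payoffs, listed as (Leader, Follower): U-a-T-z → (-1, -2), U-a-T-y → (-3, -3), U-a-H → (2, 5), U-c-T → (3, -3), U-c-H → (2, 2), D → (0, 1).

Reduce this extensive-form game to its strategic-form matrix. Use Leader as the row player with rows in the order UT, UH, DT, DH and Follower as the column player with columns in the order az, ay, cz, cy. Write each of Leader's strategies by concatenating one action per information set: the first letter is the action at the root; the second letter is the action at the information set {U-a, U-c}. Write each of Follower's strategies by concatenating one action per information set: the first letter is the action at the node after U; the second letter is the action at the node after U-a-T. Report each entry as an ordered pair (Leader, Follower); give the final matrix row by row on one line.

           az       ay       cz       cy
  UT  (-1,-2)  (-3,-3)   (3,-3)   (3,-3)
  UH    (2,5)    (2,5)    (2,2)    (2,2)
  DT    (0,1)    (0,1)    (0,1)    (0,1)
  DH    (0,1)    (0,1)    (0,1)    (0,1)

UT: (-1,-2) (-3,-3) (3,-3) (3,-3) | UH: (2,5) (2,5) (2,2) (2,2) | DT: (0,1) (0,1) (0,1) (0,1) | DH: (0,1) (0,1) (0,1) (0,1)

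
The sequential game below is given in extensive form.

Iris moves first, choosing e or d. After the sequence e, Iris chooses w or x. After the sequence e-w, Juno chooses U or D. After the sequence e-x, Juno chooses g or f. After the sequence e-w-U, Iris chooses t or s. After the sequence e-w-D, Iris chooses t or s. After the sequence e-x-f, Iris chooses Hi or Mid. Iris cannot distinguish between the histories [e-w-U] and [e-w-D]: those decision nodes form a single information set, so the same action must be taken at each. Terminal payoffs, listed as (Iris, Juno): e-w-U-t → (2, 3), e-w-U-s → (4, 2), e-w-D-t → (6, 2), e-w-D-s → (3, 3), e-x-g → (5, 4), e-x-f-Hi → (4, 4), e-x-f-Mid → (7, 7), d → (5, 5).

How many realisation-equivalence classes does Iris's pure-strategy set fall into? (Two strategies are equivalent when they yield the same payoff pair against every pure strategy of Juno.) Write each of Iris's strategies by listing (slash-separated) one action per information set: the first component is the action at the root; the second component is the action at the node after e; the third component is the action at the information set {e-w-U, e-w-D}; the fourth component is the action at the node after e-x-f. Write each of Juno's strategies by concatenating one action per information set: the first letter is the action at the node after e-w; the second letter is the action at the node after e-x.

Iris has 16 pure strategies: e/w/t/Hi, e/w/t/Mid, e/w/s/Hi, e/w/s/Mid, e/x/t/Hi, e/x/t/Mid, e/x/s/Hi, e/x/s/Mid, d/w/t/Hi, d/w/t/Mid, d/w/s/Hi, d/w/s/Mid, d/x/t/Hi, d/x/t/Mid, d/x/s/Hi, d/x/s/Mid. Columns: Ug, Uf, Dg, Df.
{e/w/t/Hi, e/w/t/Mid} → row (2,3) (2,3) (6,2) (6,2)
{e/w/s/Hi, e/w/s/Mid} → row (4,2) (4,2) (3,3) (3,3)
{e/x/t/Hi, e/x/s/Hi} → row (5,4) (4,4) (5,4) (4,4)
{e/x/t/Mid, e/x/s/Mid} → row (5,4) (7,7) (5,4) (7,7)
{d/w/t/Hi, d/w/t/Mid, d/w/s/Hi, d/w/s/Mid, d/x/t/Hi, d/x/t/Mid, d/x/s/Hi, d/x/s/Mid} → row (5,5) (5,5) (5,5) (5,5)
That's 5 distinct rows out of 16 strategies.

5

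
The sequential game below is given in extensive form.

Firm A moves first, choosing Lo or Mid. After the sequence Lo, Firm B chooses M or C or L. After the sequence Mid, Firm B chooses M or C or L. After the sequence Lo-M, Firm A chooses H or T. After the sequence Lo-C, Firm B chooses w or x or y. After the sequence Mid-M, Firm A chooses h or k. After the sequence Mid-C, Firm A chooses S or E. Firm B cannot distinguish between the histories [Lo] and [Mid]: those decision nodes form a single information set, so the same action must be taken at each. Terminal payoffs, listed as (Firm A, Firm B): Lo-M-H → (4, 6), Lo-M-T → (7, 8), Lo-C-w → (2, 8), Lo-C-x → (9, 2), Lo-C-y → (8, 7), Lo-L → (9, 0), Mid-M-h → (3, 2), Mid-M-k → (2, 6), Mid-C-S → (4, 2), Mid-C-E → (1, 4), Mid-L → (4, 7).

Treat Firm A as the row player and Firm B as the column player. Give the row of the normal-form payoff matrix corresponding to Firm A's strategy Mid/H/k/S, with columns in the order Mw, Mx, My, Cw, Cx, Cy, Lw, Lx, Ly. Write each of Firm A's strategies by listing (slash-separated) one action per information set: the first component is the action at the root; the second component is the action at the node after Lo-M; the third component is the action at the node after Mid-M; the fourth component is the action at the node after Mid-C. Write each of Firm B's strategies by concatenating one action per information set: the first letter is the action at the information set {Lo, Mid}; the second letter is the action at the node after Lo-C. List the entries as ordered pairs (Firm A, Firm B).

vs Mw: Firm A plays Mid → Firm B plays M at [Mid] → Firm A plays k at [Mid-M] → (2, 6)
vs Mx: Firm A plays Mid → Firm B plays M at [Mid] → Firm A plays k at [Mid-M] → (2, 6)
vs My: Firm A plays Mid → Firm B plays M at [Mid] → Firm A plays k at [Mid-M] → (2, 6)
vs Cw: Firm A plays Mid → Firm B plays C at [Mid] → Firm A plays S at [Mid-C] → (4, 2)
vs Cx: Firm A plays Mid → Firm B plays C at [Mid] → Firm A plays S at [Mid-C] → (4, 2)
vs Cy: Firm A plays Mid → Firm B plays C at [Mid] → Firm A plays S at [Mid-C] → (4, 2)
vs Lw: Firm A plays Mid → Firm B plays L at [Mid] → (4, 7)
vs Lx: Firm A plays Mid → Firm B plays L at [Mid] → (4, 7)
vs Ly: Firm A plays Mid → Firm B plays L at [Mid] → (4, 7)

(2,6) (2,6) (2,6) (4,2) (4,2) (4,2) (4,7) (4,7) (4,7)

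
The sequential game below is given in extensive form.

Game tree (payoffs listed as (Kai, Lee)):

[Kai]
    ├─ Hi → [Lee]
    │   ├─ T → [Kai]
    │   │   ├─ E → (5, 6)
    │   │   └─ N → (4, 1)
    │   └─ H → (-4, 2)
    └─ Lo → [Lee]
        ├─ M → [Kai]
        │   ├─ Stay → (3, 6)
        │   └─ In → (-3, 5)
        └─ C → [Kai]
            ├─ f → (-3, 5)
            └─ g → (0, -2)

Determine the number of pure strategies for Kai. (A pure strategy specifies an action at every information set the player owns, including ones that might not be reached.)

16

Kai owns the root with actions {Hi, Lo} — two choices.
Kai owns the node after Hi-T with actions {E, N} — two choices.
Kai owns the node after Lo-M with actions {Stay, In} — two choices.
Kai owns the node after Lo-C with actions {f, g} — two choices.
A pure strategy fixes one action at each information set independently, so the count is the product 2 × 2 × 2 × 2 = 16.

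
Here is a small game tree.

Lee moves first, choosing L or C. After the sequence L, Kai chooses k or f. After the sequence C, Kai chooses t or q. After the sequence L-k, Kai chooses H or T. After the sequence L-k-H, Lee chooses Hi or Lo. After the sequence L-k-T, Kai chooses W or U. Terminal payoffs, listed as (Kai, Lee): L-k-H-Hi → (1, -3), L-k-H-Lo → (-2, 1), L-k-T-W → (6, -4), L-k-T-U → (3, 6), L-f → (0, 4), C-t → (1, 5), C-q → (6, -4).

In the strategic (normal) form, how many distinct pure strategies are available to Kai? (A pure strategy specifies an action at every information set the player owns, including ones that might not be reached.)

Kai owns the node after L with actions {k, f} — two choices.
Kai owns the node after C with actions {t, q} — two choices.
Kai owns the node after L-k with actions {H, T} — two choices.
Kai owns the node after L-k-T with actions {W, U} — two choices.
A pure strategy fixes one action at each information set independently, so the count is the product 2 × 2 × 2 × 2 = 16.
(For reference, Lee has 4 pure strategies, giving a 16×4 normal-form matrix.)

16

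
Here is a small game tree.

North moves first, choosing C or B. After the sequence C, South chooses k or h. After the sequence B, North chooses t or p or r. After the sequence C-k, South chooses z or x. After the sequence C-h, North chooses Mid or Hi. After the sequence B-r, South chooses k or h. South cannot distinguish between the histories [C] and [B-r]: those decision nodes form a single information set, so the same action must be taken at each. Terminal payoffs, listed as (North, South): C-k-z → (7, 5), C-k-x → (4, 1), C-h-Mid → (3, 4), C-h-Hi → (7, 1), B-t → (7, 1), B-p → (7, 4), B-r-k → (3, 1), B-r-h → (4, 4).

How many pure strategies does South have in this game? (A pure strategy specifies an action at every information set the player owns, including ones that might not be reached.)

South owns the information set {C, B-r} with actions {k, h} — two choices.
South owns the node after C-k with actions {z, x} — two choices.
A pure strategy fixes one action at each information set independently, so the count is the product 2 × 2 = 4.
(For reference, North has 12 pure strategies, giving a 4×12 normal-form matrix.)

4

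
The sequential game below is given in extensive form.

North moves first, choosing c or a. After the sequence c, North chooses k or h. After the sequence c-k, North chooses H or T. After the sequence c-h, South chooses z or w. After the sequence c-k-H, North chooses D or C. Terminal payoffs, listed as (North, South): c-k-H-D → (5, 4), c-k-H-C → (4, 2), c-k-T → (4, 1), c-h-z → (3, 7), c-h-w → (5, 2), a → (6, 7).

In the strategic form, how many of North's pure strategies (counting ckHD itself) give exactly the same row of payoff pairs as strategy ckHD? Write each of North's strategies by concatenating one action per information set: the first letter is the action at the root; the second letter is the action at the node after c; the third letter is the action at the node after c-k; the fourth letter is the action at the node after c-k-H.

1

Row for ckHD (columns z, w): (5,4) (5,4).
Every one of North's information sets is on the play path for some reply by South when North follows ckHD.
Changing the action at any of them therefore changes at least one column, so only ckHD itself gives this row.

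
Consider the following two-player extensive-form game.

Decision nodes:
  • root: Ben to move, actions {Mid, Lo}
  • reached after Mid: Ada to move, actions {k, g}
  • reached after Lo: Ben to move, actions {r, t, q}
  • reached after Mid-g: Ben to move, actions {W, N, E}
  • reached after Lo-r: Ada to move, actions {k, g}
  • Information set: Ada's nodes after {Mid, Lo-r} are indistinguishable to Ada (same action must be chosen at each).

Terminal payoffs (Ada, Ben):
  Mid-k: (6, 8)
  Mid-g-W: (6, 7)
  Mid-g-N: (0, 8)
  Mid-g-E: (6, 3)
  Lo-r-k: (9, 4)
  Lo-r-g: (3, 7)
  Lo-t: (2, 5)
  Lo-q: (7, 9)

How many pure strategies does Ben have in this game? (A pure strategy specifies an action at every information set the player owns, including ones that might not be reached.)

Ben owns the root with actions {Mid, Lo} — two choices.
Ben owns the node after Lo with actions {r, t, q} — three choices.
Ben owns the node after Mid-g with actions {W, N, E} — three choices.
A pure strategy fixes one action at each information set independently, so the count is the product 2 × 3 × 3 = 18.
(For reference, Ada has 2 pure strategies, giving a 18×2 normal-form matrix.)

18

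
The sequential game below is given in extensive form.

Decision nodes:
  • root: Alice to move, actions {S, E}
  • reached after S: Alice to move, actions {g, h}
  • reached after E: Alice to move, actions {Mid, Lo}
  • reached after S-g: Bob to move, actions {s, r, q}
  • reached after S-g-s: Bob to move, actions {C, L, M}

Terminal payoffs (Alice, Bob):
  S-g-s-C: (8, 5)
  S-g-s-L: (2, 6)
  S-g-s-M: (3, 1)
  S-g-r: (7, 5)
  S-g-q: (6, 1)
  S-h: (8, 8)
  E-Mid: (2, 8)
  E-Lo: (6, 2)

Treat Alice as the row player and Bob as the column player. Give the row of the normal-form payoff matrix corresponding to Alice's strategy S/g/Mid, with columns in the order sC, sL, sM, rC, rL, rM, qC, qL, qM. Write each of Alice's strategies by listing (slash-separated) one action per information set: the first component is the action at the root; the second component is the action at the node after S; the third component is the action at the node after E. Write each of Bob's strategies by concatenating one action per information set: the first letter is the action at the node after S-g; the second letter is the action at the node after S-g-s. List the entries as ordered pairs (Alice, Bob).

(8,5) (2,6) (3,1) (7,5) (7,5) (7,5) (6,1) (6,1) (6,1)

vs sC: Alice plays S → Alice plays g at [S] → Bob plays s at [S-g] → Bob plays C at [S-g-s] → (8, 5)
vs sL: Alice plays S → Alice plays g at [S] → Bob plays s at [S-g] → Bob plays L at [S-g-s] → (2, 6)
vs sM: Alice plays S → Alice plays g at [S] → Bob plays s at [S-g] → Bob plays M at [S-g-s] → (3, 1)
vs rC: Alice plays S → Alice plays g at [S] → Bob plays r at [S-g] → (7, 5)
vs rL: Alice plays S → Alice plays g at [S] → Bob plays r at [S-g] → (7, 5)
vs rM: Alice plays S → Alice plays g at [S] → Bob plays r at [S-g] → (7, 5)
vs qC: Alice plays S → Alice plays g at [S] → Bob plays q at [S-g] → (6, 1)
vs qL: Alice plays S → Alice plays g at [S] → Bob plays q at [S-g] → (6, 1)
vs qM: Alice plays S → Alice plays g at [S] → Bob plays q at [S-g] → (6, 1)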